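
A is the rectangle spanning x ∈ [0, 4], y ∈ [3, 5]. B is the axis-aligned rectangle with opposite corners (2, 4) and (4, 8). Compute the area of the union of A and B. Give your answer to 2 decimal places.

By inclusion–exclusion:
Individual areas: |A| = 8, |B| = 8.
|A∩B|: x∈[2,4], y∈[4,5] → 2·1 = 2.
|A ∪ B| = 16 − 2 = 14.00.

14.00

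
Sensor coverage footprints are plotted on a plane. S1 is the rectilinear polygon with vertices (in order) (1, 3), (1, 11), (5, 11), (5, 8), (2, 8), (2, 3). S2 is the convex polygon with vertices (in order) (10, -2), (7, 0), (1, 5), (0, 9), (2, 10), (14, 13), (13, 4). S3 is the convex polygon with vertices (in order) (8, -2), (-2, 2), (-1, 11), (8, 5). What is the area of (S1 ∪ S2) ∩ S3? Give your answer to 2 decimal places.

40.50

|S1 ∪ S2| = 131.2083.
|(S1 ∪ S2) ∩ S3| = 40.50.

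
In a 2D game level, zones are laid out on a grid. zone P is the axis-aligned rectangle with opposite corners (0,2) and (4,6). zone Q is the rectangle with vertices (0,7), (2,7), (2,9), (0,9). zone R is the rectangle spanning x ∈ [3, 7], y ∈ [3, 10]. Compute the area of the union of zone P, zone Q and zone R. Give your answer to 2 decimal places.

By inclusion–exclusion:
Individual areas: |zone P| = 16, |zone Q| = 4, |zone R| = 28.
|zone P∩zone Q| = 0 (no overlap).
|zone P∩zone R|: x∈[3,4], y∈[3,6] → 1·3 = 3.
|zone Q∩zone R| = 0 (no overlap).
|zone P∩zone Q∩zone R| = 0.
|zone P ∪ zone Q ∪ zone R| = 48 − 3 + 0 = 45.00.

45.00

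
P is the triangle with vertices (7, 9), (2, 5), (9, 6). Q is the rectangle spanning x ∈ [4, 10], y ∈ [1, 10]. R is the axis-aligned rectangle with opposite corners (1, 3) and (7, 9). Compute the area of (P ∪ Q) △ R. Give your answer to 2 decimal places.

52.69

|P ∪ Q| = 55.3143.
|(P ∪ Q) ∩ R| = 19.3143.
|(P ∪ Q) △ R| = 55.3143 + 36 − 38.6286 = 52.69.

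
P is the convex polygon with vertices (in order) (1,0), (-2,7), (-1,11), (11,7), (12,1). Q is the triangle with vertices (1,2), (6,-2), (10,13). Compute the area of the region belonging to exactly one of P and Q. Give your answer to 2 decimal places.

80.69

|P| = 105, |Q| = 45.5, |P∩Q| = 34.906.
|P △ Q| = |P| + |Q| − 2·|P∩Q| = 105 + 45.5 − 69.812 = 80.69.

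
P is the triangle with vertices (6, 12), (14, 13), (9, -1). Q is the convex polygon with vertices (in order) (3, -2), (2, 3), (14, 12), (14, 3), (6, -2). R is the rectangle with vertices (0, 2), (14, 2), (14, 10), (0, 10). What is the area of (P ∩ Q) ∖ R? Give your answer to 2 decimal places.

3.70

|P ∩ Q| = 29.0317.
|(P ∩ Q) ∩ R| = 25.3359.
|(P ∩ Q) ∖ R| = 29.0317 − 25.3359 = 3.70.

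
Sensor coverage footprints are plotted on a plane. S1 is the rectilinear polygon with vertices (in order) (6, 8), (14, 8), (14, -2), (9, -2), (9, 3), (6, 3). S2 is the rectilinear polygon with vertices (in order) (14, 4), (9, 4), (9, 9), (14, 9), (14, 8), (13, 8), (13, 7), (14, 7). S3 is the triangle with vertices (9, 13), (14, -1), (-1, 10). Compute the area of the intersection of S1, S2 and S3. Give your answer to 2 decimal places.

The intersection is the polygon with vertices (9,4), (9,8), (10.786,8), (12.214,4).
By the shoelace formula its area is 10.00.

10.00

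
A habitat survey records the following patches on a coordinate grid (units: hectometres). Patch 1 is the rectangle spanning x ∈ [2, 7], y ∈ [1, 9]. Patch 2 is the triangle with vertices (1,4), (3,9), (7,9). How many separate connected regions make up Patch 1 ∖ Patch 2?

Patch 1 ∖ Patch 2 splits into 2 disjoint pieces (area 29.5833, area 1.25).

2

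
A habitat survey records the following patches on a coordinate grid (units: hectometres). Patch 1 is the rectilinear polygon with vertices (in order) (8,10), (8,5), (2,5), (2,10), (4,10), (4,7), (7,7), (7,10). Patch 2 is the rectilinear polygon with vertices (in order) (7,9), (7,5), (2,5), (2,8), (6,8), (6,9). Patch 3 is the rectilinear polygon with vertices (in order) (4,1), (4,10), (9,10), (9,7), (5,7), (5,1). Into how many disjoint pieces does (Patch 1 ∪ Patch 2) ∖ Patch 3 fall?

(Patch 1 ∪ Patch 2) ∖ Patch 3 splits into 2 disjoint pieces (area 6, area 10).

2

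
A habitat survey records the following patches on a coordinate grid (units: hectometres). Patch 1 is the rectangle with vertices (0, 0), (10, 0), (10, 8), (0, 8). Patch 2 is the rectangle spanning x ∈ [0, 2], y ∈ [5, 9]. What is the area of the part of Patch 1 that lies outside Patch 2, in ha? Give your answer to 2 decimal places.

|Patch 1∩Patch 2|: x∈[0,2], y∈[5,8] → 2·3 = 6.
|Patch 1| = 80.
|Patch 1 ∖ Patch 2| = |Patch 1| − |Patch 1∩Patch 2| = 80 − 6 = 74.00.

74.00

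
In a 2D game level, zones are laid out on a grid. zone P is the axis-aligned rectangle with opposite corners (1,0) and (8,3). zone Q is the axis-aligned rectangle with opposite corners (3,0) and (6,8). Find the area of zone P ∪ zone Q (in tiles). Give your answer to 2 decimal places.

By inclusion–exclusion:
Individual areas: |zone P| = 21, |zone Q| = 24.
|zone P∩zone Q|: x∈[3,6], y∈[0,3] → 3·3 = 9.
|zone P ∪ zone Q| = 45 − 9 = 36.00.

36.00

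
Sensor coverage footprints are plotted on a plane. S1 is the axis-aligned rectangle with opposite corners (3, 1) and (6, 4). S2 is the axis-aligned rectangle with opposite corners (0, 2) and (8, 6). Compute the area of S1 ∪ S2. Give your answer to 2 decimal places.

35.00

By inclusion–exclusion:
Individual areas: |S1| = 9, |S2| = 32.
|S1∩S2|: x∈[3,6], y∈[2,4] → 3·2 = 6.
|S1 ∪ S2| = 41 − 6 = 35.00.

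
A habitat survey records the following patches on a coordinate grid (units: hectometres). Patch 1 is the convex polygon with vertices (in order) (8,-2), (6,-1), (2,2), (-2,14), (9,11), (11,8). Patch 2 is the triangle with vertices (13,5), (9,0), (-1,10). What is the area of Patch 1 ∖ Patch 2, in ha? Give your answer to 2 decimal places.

81.11

|Patch 1| = 116.5, |Patch 1∩Patch 2| = 35.3943.
|Patch 1 ∖ Patch 2| = |Patch 1| − |Patch 1∩Patch 2| = 116.5 − 35.3943 = 81.11.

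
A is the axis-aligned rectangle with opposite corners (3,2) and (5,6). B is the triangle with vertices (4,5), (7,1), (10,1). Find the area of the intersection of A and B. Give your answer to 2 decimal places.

The intersection is the polygon with vertices (5,3.667), (4,5), (5,4.333).
By the shoelace formula its area is 0.33.

0.33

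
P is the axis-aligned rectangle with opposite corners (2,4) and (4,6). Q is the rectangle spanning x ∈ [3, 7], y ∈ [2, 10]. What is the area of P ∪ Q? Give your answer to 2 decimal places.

34.00

By inclusion–exclusion:
Individual areas: |P| = 4, |Q| = 32.
|P∩Q|: x∈[3,4], y∈[4,6] → 1·2 = 2.
|P ∪ Q| = 36 − 2 = 34.00.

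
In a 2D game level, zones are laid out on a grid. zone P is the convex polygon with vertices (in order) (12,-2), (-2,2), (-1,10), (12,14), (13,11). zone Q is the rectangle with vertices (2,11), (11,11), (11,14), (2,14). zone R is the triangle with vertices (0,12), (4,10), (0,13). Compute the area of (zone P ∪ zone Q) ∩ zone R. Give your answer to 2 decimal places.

The region (zone P ∪ zone Q) ∩ zone R is the polygon with vertices (2.25,11), (2,11), (2,11.5), (4,10), (2.095,10.952).
By the shoelace formula its area is 0.49.

0.49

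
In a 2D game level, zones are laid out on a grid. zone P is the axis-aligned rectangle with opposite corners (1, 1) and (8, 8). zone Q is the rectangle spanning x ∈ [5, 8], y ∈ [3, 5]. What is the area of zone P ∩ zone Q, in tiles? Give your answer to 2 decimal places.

6.00

|zone P∩zone Q|: x∈[5,8], y∈[3,5] → 3·2 = 6.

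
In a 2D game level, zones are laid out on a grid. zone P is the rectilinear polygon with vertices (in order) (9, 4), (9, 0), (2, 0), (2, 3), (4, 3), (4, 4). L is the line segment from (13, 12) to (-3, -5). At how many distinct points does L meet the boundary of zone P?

The segment meets the boundary at (2,0.312), (5.471,4).

2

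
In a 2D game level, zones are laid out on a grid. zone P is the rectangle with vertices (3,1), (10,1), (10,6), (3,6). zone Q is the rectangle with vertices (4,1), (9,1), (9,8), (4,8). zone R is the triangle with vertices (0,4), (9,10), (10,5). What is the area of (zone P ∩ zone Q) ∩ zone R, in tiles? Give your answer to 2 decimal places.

The region (zone P ∩ zone Q) ∩ zone R is the polygon with vertices (9,4.9), (4,4.4), (4,6), (9,6).
By the shoelace formula its area is 6.75.

6.75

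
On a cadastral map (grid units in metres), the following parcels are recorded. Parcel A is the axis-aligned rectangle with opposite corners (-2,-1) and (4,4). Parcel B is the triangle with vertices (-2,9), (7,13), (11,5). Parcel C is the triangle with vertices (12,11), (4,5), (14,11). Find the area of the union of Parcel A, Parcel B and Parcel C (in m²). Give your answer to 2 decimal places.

By inclusion–exclusion:
Individual areas: |Parcel A| = 30, |Parcel B| = 44, |Parcel C| = 6.
|Parcel A∩Parcel B| = 0.
|Parcel A∩Parcel C| = 0.
|Parcel B∩Parcel C| = 1.6935.
|Parcel A∩Parcel B∩Parcel C| = 0.
|Parcel A ∪ Parcel B ∪ Parcel C| = 80 − 1.6935 + 0 = 78.31.

78.31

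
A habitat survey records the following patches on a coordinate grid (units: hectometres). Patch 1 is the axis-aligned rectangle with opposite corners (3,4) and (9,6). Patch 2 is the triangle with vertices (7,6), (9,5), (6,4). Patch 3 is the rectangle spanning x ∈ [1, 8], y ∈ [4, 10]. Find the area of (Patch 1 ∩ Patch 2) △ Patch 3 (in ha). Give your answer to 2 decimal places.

|Patch 1 ∩ Patch 2| = 2.5.
|(Patch 1 ∩ Patch 2) ∩ Patch 3| = 2.0833.
|(Patch 1 ∩ Patch 2) △ Patch 3| = 2.5 + 42 − 4.1667 = 40.33.

40.33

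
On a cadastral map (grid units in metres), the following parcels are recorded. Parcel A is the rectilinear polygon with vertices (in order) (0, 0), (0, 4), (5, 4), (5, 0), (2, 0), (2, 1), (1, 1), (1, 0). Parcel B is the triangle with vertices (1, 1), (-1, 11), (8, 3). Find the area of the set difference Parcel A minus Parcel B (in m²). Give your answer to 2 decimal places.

8.39

|Parcel A| = 19, |Parcel A∩Parcel B| = 10.6143.
|Parcel A ∖ Parcel B| = |Parcel A| − |Parcel A∩Parcel B| = 19 − 10.6143 = 8.39.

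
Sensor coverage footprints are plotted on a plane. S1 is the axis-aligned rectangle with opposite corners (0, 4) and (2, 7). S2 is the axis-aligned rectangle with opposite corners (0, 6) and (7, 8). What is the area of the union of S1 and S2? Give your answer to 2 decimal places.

18.00

By inclusion–exclusion:
Individual areas: |S1| = 6, |S2| = 14.
|S1∩S2|: x∈[0,2], y∈[6,7] → 2·1 = 2.
|S1 ∪ S2| = 20 − 2 = 18.00.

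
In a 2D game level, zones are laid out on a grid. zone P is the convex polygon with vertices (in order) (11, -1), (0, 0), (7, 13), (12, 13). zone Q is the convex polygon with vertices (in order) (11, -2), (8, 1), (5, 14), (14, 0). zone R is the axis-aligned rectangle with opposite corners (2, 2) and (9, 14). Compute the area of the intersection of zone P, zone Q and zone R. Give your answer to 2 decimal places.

17.48

The intersection is the polygon with vertices (5.761,10.7), (6.381,11.851), (9,7.778), (9,2), (7.769,2).
By the shoelace formula its area is 17.48.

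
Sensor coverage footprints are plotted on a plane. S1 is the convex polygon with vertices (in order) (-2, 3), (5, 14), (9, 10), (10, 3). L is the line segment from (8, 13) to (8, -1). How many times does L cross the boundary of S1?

The segment meets the boundary at (8,11), (8,3).

2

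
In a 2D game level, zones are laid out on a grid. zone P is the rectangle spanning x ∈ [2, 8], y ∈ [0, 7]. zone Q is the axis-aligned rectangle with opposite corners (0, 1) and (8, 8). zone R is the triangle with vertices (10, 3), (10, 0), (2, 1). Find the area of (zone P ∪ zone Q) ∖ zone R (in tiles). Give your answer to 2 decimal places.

55.25

|zone P ∪ zone Q| = 62.
|(zone P ∪ zone Q) ∩ zone R| = 6.75.
|(zone P ∪ zone Q) ∖ zone R| = 62 − 6.75 = 55.25.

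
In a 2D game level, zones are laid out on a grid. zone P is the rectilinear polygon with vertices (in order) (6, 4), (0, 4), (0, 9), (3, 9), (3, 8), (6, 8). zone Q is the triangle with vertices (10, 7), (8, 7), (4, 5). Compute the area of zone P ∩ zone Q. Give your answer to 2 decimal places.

The intersection is the polygon with vertices (6,5.667), (4,5), (6,6).
By the shoelace formula its area is 0.33.

0.33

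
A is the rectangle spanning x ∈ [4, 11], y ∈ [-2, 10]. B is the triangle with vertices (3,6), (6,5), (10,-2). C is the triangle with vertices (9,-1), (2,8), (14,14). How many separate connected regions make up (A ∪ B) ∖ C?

(A ∪ B) ∖ C splits into 2 disjoint pieces (area 1, area 29.4464).

2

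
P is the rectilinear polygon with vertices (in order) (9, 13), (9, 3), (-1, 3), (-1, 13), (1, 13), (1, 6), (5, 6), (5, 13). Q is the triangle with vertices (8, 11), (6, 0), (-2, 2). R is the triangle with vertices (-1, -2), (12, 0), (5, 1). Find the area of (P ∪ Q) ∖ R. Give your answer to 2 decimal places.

|P ∪ Q| = 91.2015.
|(P ∪ Q) ∩ R| = 1.2437.
|(P ∪ Q) ∖ R| = 91.2015 − 1.2437 = 89.96.

89.96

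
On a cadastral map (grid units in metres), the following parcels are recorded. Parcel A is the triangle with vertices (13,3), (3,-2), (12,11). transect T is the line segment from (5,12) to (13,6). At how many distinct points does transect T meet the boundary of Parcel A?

The segment meets the boundary at (12.586,6.31), (10.063,8.203).

2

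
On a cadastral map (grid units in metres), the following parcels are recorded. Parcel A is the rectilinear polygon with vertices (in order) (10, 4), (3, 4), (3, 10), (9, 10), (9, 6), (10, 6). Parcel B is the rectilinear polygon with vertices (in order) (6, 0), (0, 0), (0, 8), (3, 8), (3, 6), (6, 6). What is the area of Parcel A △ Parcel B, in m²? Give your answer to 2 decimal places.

68.00

|Parcel A| = 38, |Parcel B| = 42, |Parcel A∩Parcel B| = 6.
|Parcel A △ Parcel B| = |Parcel A| + |Parcel B| − 2·|Parcel A∩Parcel B| = 38 + 42 − 12 = 68.00.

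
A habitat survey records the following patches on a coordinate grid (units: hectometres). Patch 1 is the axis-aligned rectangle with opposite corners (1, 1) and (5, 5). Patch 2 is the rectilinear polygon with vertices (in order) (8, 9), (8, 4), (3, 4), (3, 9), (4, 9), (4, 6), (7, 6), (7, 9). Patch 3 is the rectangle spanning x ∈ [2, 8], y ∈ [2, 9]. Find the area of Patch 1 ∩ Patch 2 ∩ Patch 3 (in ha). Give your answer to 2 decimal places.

The intersection is the polygon with vertices (5,4), (3,4), (3,5), (5,5).
By the shoelace formula its area is 2.00.

2.00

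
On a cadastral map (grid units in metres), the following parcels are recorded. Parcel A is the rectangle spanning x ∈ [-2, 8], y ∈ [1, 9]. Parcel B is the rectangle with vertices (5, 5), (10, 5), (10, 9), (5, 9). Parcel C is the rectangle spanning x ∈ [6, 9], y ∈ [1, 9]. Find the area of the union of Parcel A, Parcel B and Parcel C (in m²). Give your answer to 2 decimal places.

By inclusion–exclusion:
Individual areas: |Parcel A| = 80, |Parcel B| = 20, |Parcel C| = 24.
|Parcel A∩Parcel B|: x∈[5,8], y∈[5,9] → 3·4 = 12.
|Parcel A∩Parcel C|: x∈[6,8], y∈[1,9] → 2·8 = 16.
|Parcel B∩Parcel C|: x∈[6,9], y∈[5,9] → 3·4 = 12.
|Parcel A∩Parcel B∩Parcel C| = 8.
|Parcel A ∪ Parcel B ∪ Parcel C| = 124 − 40 + 8 = 92.00.

92.00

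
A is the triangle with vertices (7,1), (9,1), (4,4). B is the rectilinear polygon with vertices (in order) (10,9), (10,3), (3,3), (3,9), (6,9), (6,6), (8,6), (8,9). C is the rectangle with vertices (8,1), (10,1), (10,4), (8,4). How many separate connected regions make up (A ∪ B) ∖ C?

1

(A ∪ B) ∖ C is a single connected region.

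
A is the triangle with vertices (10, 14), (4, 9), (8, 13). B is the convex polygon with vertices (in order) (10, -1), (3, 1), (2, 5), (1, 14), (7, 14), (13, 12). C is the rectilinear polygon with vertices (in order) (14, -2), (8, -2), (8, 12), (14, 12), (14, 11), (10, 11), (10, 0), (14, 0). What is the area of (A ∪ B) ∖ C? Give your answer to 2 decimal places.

104.74

|A ∪ B| = 133.1714.
|(A ∪ B) ∩ C| = 28.4286.
|(A ∪ B) ∖ C| = 133.1714 − 28.4286 = 104.74.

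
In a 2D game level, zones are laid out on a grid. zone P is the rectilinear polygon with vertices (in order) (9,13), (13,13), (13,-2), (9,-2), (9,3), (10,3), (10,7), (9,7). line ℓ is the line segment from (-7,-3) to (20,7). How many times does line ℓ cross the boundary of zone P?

The segment meets the boundary at (13,4.407), (10,3.296), (9.2,3), (9,2.926).

4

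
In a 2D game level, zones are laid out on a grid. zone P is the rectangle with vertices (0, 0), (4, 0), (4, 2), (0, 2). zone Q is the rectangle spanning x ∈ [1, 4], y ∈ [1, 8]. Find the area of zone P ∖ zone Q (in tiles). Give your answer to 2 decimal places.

5.00

|zone P∩zone Q|: x∈[1,4], y∈[1,2] → 3·1 = 3.
|zone P| = 8.
|zone P ∖ zone Q| = |zone P| − |zone P∩zone Q| = 8 − 3 = 5.00.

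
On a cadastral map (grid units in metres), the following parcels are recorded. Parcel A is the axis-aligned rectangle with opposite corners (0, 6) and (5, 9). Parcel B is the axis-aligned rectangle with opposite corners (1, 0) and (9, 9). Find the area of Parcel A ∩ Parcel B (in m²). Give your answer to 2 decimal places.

|Parcel A∩Parcel B|: x∈[1,5], y∈[6,9] → 4·3 = 12.

12.00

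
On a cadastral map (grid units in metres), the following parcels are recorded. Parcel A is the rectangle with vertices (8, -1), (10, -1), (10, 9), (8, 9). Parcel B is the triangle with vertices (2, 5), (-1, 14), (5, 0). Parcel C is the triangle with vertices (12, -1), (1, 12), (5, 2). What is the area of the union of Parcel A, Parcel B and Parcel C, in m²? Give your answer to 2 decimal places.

50.48

By inclusion–exclusion:
Individual areas: |Parcel A| = 20, |Parcel B| = 6, |Parcel C| = 29.
|Parcel A∩Parcel B| = 0.
|Parcel A∩Parcel C| = 4.5195.
|Parcel B∩Parcel C| = 0.
|Parcel A∩Parcel B∩Parcel C| = 0.
|Parcel A ∪ Parcel B ∪ Parcel C| = 55 − 4.5195 + 0 = 50.48.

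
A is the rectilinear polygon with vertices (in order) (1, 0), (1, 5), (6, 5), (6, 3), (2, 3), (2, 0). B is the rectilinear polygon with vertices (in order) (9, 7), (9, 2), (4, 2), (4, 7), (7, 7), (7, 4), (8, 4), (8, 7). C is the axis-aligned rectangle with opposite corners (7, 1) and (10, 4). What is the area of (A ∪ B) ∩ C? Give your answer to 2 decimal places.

4.00

The region (A ∪ B) ∩ C is the polygon with vertices (8,4), (9,4), (9,2), (7,2), (7,4).
By the shoelace formula its area is 4.00.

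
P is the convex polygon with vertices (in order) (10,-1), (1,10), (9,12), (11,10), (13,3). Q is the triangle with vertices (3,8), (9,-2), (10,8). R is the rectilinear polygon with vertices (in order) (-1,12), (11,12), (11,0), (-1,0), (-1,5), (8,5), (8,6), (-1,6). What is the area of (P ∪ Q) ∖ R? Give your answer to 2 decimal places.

15.35

|P ∪ Q| = 85.2756.
|(P ∪ Q) ∩ R| = 69.925.
|(P ∪ Q) ∖ R| = 85.2756 − 69.925 = 15.35.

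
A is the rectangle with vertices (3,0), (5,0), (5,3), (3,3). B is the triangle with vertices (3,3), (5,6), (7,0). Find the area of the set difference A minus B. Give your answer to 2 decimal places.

4.50

|A| = 6, |A∩B| = 1.5.
|A ∖ B| = |A| − |A∩B| = 6 − 1.5 = 4.50.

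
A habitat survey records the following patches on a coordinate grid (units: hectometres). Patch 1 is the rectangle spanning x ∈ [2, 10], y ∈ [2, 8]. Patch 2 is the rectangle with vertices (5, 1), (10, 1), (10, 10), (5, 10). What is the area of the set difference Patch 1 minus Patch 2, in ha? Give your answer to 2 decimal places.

18.00

|Patch 1∩Patch 2|: x∈[5,10], y∈[2,8] → 5·6 = 30.
|Patch 1| = 48.
|Patch 1 ∖ Patch 2| = |Patch 1| − |Patch 1∩Patch 2| = 48 − 30 = 18.00.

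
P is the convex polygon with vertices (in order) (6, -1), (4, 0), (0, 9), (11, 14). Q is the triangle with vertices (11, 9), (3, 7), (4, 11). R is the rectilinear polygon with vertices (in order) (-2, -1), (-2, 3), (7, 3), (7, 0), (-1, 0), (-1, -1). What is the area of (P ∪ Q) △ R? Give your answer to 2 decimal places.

85.10

|P ∪ Q| = 77.7681.
|(P ∪ Q) ∩ R| = 10.3333.
|(P ∪ Q) △ R| = 77.7681 + 28 − 20.6667 = 85.10.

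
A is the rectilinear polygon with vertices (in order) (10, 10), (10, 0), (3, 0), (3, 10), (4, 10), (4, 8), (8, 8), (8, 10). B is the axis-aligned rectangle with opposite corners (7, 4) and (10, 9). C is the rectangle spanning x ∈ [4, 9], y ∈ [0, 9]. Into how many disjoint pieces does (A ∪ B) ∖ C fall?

(A ∪ B) ∖ C splits into 2 disjoint pieces (area 11, area 10).

2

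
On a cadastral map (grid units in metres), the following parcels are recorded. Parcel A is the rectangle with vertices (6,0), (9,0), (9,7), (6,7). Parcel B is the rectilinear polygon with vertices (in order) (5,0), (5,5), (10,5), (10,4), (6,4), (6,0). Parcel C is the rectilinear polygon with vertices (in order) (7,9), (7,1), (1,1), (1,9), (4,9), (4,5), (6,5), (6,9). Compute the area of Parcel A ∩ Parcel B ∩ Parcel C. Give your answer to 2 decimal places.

1.00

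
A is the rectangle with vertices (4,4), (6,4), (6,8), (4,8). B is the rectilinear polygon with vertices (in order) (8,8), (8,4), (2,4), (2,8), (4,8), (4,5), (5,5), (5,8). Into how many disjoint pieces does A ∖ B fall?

A ∖ B is a single connected region.

1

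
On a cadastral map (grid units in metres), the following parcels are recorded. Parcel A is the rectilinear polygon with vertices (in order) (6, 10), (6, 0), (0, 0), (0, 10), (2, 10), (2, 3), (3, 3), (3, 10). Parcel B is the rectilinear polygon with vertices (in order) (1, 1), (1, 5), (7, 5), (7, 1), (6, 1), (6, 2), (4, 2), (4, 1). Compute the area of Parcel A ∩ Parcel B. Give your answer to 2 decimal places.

16.00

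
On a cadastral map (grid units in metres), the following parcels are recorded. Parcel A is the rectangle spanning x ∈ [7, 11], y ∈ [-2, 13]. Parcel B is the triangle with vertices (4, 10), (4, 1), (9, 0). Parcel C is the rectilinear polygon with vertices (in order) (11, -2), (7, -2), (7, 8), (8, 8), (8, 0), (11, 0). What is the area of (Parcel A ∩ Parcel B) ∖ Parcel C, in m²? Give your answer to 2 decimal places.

|Parcel A ∩ Parcel B| = 3.6.
|(Parcel A ∩ Parcel B) ∩ Parcel C| = 2.7.
|(Parcel A ∩ Parcel B) ∖ Parcel C| = 3.6 − 2.7 = 0.90.

0.90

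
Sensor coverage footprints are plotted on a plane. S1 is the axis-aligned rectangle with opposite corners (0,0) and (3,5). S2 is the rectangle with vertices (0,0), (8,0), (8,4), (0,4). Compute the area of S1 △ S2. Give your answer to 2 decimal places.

|S1∩S2|: x∈[0,3], y∈[0,4] → 3·4 = 12.
|S1 △ S2| = |S1| + |S2| − 2·|S1∩S2| = 15 + 32 − 24 = 23.00.

23.00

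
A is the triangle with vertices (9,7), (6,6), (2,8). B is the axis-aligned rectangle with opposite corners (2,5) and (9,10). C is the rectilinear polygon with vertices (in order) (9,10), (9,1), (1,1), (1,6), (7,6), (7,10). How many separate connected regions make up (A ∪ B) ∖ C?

(A ∪ B) ∖ C is a single connected region.

1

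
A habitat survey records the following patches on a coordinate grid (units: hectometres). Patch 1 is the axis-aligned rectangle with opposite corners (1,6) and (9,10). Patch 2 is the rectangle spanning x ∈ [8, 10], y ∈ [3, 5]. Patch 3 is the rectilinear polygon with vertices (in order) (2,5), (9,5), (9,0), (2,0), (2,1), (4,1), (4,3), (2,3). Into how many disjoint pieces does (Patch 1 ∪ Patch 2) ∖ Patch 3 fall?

2

(Patch 1 ∪ Patch 2) ∖ Patch 3 splits into 2 disjoint pieces (area 32, area 2).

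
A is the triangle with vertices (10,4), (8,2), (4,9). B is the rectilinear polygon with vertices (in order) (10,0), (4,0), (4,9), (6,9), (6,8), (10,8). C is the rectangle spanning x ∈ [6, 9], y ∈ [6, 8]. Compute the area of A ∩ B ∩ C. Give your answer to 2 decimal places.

The intersection is the polygon with vertices (7.6,6), (6,6), (6,7.333).
By the shoelace formula its area is 1.07.

1.07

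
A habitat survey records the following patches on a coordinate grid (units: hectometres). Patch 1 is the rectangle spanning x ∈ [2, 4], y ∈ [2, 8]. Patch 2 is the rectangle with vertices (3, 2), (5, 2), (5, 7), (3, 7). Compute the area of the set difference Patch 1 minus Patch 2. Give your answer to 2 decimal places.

7.00

|Patch 1∩Patch 2|: x∈[3,4], y∈[2,7] → 1·5 = 5.
|Patch 1| = 12.
|Patch 1 ∖ Patch 2| = |Patch 1| − |Patch 1∩Patch 2| = 12 − 5 = 7.00.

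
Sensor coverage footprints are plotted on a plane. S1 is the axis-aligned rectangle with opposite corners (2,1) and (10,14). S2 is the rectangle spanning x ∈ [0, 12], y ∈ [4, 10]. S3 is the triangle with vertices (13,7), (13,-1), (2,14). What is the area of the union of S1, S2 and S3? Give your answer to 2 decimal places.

By inclusion–exclusion:
Individual areas: |S1| = 104, |S2| = 72, |S3| = 44.
|S1∩S2|: x∈[2,10], y∈[4,10] → 8·6 = 48.
|S1∩S3| = 23.2727.
|S2∩S3| = 24.8104.
|S1∩S2∩S3| = 16.2649.
|S1 ∪ S2 ∪ S3| = 220 − 96.0831 + 16.2649 = 140.18.

140.18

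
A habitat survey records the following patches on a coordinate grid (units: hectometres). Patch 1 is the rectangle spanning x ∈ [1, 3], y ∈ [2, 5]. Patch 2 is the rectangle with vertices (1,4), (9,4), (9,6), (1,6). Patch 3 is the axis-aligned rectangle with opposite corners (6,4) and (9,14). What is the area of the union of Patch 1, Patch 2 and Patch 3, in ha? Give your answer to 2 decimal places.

By inclusion–exclusion:
Individual areas: |Patch 1| = 6, |Patch 2| = 16, |Patch 3| = 30.
|Patch 1∩Patch 2|: x∈[1,3], y∈[4,5] → 2·1 = 2.
|Patch 1∩Patch 3| = 0 (no overlap).
|Patch 2∩Patch 3|: x∈[6,9], y∈[4,6] → 3·2 = 6.
|Patch 1∩Patch 2∩Patch 3| = 0.
|Patch 1 ∪ Patch 2 ∪ Patch 3| = 52 − 8 + 0 = 44.00.

44.00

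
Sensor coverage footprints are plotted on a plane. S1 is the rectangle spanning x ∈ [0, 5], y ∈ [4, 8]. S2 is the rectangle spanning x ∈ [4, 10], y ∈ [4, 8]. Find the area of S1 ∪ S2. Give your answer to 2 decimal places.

40.00

By inclusion–exclusion:
Individual areas: |S1| = 20, |S2| = 24.
|S1∩S2|: x∈[4,5], y∈[4,8] → 1·4 = 4.
|S1 ∪ S2| = 44 − 4 = 40.00.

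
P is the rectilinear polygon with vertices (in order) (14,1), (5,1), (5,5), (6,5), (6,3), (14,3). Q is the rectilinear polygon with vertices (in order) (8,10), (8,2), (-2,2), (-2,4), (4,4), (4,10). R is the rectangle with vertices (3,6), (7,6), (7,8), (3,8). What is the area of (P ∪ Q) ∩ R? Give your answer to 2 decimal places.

6.00

The region (P ∪ Q) ∩ R is the polygon with vertices (4,8), (7,8), (7,6), (4,6).
By the shoelace formula its area is 6.00.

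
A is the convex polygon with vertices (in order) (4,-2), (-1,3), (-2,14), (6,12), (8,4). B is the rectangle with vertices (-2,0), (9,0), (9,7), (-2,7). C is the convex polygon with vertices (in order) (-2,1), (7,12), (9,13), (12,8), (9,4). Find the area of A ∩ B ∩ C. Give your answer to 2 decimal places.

The intersection is the polygon with vertices (7.25,7), (8,4), (7.778,3.667), (0.357,1.643), (-0.65,2.65), (2.909,7).
By the shoelace formula its area is 28.97.

28.97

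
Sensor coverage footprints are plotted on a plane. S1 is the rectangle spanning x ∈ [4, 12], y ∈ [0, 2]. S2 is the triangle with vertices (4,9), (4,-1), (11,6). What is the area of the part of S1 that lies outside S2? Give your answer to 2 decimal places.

|S1| = 16, |S1∩S2| = 4.
|S1 ∖ S2| = |S1| − |S1∩S2| = 16 − 4 = 12.00.

12.00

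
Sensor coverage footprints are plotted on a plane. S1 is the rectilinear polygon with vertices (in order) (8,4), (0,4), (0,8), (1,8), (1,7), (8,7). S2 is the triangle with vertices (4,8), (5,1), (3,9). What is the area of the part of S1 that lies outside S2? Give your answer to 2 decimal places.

23.55

|S1| = 25, |S1∩S2| = 1.4464.
|S1 ∖ S2| = |S1| − |S1∩S2| = 25 − 1.4464 = 23.55.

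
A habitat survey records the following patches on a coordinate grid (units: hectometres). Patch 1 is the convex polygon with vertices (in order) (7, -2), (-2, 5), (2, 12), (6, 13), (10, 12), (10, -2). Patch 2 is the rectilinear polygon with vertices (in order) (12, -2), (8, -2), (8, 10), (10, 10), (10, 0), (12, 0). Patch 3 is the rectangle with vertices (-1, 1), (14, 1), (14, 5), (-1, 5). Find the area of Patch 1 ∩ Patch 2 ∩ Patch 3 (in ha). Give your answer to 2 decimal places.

8.00

The intersection is the polygon with vertices (8,5), (10,5), (10,1), (8,1).
By the shoelace formula its area is 8.00.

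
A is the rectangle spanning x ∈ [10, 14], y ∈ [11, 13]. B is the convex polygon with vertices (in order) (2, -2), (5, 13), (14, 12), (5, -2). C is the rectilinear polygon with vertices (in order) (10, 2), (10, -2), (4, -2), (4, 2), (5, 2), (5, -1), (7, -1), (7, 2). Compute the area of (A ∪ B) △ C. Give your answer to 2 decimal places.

102.28

|A ∪ B| = 93.4325.
|(A ∪ B) ∩ C| = 4.5754.
|(A ∪ B) △ C| = 93.4325 + 18 − 9.1508 = 102.28.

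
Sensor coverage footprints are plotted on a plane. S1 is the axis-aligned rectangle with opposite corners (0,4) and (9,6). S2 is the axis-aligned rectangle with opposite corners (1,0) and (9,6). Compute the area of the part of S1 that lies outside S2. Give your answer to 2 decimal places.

|S1∩S2|: x∈[1,9], y∈[4,6] → 8·2 = 16.
|S1| = 18.
|S1 ∖ S2| = |S1| − |S1∩S2| = 18 − 16 = 2.00.

2.00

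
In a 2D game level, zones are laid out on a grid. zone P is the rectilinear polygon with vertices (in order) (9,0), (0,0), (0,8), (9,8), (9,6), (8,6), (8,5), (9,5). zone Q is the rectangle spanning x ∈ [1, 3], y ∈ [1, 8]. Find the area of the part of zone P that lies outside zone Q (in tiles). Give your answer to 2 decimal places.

|zone P| = 71, |zone P∩zone Q| = 14.
|zone P ∖ zone Q| = |zone P| − |zone P∩zone Q| = 71 − 14 = 57.00.

57.00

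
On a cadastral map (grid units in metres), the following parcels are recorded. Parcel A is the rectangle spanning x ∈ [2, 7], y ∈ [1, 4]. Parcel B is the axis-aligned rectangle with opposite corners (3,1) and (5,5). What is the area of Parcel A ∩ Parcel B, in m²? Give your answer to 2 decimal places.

|Parcel A∩Parcel B|: x∈[3,5], y∈[1,4] → 2·3 = 6.

6.00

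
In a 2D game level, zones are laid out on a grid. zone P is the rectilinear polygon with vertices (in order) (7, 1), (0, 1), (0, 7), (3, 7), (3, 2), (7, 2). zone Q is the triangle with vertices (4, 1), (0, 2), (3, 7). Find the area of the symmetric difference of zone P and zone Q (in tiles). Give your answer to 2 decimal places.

14.67

|zone P| = 22, |zone Q| = 11.5, |zone P∩zone Q| = 9.4167.
|zone P △ zone Q| = |zone P| + |zone Q| − 2·|zone P∩zone Q| = 22 + 11.5 − 18.8333 = 14.67.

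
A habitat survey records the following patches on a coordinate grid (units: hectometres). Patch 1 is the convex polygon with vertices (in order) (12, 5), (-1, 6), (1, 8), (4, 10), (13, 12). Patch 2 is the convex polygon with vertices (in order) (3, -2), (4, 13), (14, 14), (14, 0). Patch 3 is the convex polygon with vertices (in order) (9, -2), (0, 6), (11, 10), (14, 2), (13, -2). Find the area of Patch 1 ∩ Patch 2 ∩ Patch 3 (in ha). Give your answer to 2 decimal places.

The intersection is the polygon with vertices (3.621,7.317), (11,10), (12.241,6.69), (12,5), (3.51,5.653).
By the shoelace formula its area is 28.34.

28.34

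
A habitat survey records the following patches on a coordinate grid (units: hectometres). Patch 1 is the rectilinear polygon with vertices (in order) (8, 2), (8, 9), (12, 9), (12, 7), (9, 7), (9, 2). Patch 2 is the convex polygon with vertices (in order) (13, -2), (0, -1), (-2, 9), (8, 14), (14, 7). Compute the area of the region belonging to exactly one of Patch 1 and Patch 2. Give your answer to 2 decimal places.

|Patch 1| = 13, |Patch 2| = 187, |Patch 1∩Patch 2| = 13.
|Patch 1 △ Patch 2| = |Patch 1| + |Patch 2| − 2·|Patch 1∩Patch 2| = 13 + 187 − 26 = 174.00.

174.00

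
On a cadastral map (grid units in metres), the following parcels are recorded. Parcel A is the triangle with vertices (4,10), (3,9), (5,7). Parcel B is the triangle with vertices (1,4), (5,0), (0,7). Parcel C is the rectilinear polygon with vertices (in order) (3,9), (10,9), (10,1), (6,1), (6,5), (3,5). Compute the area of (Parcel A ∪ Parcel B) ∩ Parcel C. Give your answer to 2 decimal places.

The region (Parcel A ∪ Parcel B) ∩ Parcel C is the polygon with vertices (3,9), (4.333,9), (5,7).
By the shoelace formula its area is 1.33.

1.33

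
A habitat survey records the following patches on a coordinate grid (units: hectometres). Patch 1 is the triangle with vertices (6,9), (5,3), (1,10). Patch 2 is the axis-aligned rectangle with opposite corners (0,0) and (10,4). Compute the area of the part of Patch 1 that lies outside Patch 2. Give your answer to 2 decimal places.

|Patch 1| = 15.5, |Patch 1∩Patch 2| = 0.369.
|Patch 1 ∖ Patch 2| = |Patch 1| − |Patch 1∩Patch 2| = 15.5 − 0.369 = 15.13.

15.13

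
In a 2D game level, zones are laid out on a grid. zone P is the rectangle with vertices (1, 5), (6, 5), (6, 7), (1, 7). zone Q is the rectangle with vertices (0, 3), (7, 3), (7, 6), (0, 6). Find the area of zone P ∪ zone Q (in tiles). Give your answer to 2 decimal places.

By inclusion–exclusion:
Individual areas: |zone P| = 10, |zone Q| = 21.
|zone P∩zone Q|: x∈[1,6], y∈[5,6] → 5·1 = 5.
|zone P ∪ zone Q| = 31 − 5 = 26.00.

26.00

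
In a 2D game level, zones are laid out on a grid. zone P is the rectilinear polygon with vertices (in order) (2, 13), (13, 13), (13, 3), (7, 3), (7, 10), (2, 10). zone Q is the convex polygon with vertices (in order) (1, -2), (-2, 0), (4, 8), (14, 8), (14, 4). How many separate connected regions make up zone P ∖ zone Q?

zone P ∖ zone Q splits into 2 disjoint pieces (area 45, area 0.3141).

2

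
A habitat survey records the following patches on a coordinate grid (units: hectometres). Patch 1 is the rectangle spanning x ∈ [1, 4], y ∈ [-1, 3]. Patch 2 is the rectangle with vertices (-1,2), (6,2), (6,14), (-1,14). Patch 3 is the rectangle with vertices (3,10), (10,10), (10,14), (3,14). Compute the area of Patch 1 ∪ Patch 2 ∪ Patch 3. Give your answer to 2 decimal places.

By inclusion–exclusion:
Individual areas: |Patch 1| = 12, |Patch 2| = 84, |Patch 3| = 28.
|Patch 1∩Patch 2|: x∈[1,4], y∈[2,3] → 3·1 = 3.
|Patch 1∩Patch 3| = 0 (no overlap).
|Patch 2∩Patch 3|: x∈[3,6], y∈[10,14] → 3·4 = 12.
|Patch 1∩Patch 2∩Patch 3| = 0.
|Patch 1 ∪ Patch 2 ∪ Patch 3| = 124 − 15 + 0 = 109.00.

109.00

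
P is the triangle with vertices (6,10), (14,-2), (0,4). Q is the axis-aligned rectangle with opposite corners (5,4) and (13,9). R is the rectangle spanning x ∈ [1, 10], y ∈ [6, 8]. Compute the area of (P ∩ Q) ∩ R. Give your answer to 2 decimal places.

6.00

The region (P ∩ Q) ∩ R is the polygon with vertices (5,8), (7.333,8), (8.667,6), (5,6).
By the shoelace formula its area is 6.00.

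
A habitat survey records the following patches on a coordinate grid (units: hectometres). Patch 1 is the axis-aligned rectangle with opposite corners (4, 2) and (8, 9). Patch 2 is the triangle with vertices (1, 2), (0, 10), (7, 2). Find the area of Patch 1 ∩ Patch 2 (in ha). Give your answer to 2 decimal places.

The intersection is the polygon with vertices (4,5.429), (7,2), (4,2).
By the shoelace formula its area is 5.14.

5.14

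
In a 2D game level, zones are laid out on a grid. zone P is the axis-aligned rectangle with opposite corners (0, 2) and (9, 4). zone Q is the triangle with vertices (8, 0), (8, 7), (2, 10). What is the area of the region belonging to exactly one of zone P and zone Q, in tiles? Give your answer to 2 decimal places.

31.80

|zone P| = 18, |zone Q| = 21, |zone P∩zone Q| = 3.6.
|zone P △ zone Q| = |zone P| + |zone Q| − 2·|zone P∩zone Q| = 18 + 21 − 7.2 = 31.80.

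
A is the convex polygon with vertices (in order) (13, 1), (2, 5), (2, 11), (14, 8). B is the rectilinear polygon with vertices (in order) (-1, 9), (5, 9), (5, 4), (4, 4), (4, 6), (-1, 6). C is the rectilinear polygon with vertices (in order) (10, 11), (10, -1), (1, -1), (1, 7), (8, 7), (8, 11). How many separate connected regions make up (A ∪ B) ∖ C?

2

(A ∪ B) ∖ C splits into 2 disjoint pieces (area 27.5, area 24.8636).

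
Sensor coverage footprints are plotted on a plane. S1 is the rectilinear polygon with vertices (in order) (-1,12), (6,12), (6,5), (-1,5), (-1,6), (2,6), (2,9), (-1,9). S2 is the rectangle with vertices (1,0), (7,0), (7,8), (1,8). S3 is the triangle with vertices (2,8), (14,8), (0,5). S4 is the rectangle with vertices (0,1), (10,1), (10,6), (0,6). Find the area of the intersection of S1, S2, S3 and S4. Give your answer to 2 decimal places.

The intersection is the polygon with vertices (2,6), (4.667,6), (1,5.214), (1,6).
By the shoelace formula its area is 1.44.

1.44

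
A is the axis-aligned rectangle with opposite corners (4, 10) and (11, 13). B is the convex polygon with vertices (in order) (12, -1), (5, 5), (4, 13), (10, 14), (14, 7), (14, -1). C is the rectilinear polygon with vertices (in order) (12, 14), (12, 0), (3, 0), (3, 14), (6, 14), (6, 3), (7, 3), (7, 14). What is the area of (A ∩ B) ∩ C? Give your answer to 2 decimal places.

17.28

|A ∩ B| = 20.2768.
|(A ∩ B) ∩ C| = 17.28.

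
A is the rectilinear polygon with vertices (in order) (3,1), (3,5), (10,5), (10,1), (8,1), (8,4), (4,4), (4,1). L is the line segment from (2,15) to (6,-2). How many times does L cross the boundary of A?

2

The segment meets the boundary at (4.588,4), (4.353,5).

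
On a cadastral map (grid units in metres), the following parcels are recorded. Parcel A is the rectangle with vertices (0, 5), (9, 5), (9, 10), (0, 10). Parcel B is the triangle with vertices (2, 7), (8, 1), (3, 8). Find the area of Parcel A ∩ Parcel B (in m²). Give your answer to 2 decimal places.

The intersection is the polygon with vertices (4,5), (2,7), (3,8), (5.143,5).
By the shoelace formula its area is 3.71.

3.71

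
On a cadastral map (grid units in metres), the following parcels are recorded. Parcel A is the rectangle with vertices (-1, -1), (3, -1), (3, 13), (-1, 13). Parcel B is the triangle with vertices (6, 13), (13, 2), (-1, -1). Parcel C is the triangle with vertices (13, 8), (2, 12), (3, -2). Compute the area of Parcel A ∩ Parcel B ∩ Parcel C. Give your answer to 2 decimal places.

2.41

The intersection is the polygon with vertices (2.869,-0.171), (2.438,5.875), (3,7), (3,-0.143).
By the shoelace formula its area is 2.41.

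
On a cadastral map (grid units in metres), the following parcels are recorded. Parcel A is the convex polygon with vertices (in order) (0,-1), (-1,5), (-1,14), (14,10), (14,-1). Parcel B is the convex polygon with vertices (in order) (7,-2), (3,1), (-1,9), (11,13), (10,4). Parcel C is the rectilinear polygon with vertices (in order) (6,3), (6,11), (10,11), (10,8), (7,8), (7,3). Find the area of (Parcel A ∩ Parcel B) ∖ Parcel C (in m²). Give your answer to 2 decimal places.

80.81

|Parcel A ∩ Parcel B| = 97.8112.
|(Parcel A ∩ Parcel B) ∩ Parcel C| = 17.
|(Parcel A ∩ Parcel B) ∖ Parcel C| = 97.8112 − 17 = 80.81.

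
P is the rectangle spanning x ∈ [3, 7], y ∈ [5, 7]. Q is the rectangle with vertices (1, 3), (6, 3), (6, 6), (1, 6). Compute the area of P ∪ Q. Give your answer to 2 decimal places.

By inclusion–exclusion:
Individual areas: |P| = 8, |Q| = 15.
|P∩Q|: x∈[3,6], y∈[5,6] → 3·1 = 3.
|P ∪ Q| = 23 − 3 = 20.00.

20.00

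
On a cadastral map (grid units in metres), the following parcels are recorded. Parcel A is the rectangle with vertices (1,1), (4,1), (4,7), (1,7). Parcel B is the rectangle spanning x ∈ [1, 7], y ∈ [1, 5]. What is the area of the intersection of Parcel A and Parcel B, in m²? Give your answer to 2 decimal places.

12.00

|Parcel A∩Parcel B|: x∈[1,4], y∈[1,5] → 3·4 = 12.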